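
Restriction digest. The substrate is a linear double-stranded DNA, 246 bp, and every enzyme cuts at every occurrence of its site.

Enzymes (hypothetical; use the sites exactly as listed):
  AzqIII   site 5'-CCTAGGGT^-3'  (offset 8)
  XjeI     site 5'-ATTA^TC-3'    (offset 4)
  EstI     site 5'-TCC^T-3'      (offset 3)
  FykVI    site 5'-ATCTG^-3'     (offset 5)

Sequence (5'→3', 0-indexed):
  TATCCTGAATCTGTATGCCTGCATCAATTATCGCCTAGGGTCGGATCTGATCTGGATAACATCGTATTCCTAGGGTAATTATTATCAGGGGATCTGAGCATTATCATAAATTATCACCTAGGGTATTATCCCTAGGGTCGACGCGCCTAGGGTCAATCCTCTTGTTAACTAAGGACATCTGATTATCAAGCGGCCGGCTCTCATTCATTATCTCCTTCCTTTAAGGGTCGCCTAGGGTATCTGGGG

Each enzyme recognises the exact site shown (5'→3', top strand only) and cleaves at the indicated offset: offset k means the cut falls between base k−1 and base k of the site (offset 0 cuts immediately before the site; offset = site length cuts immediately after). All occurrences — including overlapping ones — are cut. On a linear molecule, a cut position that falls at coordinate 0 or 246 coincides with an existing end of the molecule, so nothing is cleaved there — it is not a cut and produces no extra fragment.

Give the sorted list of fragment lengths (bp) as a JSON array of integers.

[3,4,4,4,5,5,5,5,6,6,7,8,8,8,10,10,11,11,12,15,16,17,19,22,25]

Per-enzyme occurrences:
  AzqIII (CCTAGGGT, off=8): starts [33, 68, 116, 130, 145, 230] → cuts [41, 76, 124, 138, 153, 238]
  XjeI (ATTATC, off=4): starts [26, 80, 99, 109, 124, 181, 206] → cuts [30, 84, 103, 113, 128, 185, 210]
  EstI (TCCT, off=3): starts [2, 67, 156, 212, 216] → cuts [5, 70, 159, 215, 219]
  FykVI (ATCTG, off=5): starts [8, 44, 49, 91, 176, 238] → cuts [13, 49, 54, 96, 181, 243]

All cut coordinates (distinct, sorted): [5, 13, 30, 41, 49, 54, 70, 76, 84, 96, 103, 113, 124, 128, 138, 153, 159, 181, 185, 210, 215, 219, 238, 243]

Fragment lengths:
  [0,5): 5 bp
  [5,13): 8 bp
  [13,30): 17 bp
  [30,41): 11 bp
  [41,49): 8 bp
  [49,54): 5 bp
  [54,70): 16 bp
  [70,76): 6 bp
  [76,84): 8 bp
  [84,96): 12 bp
  [96,103): 7 bp
  [103,113): 10 bp
  [113,124): 11 bp
  [124,128): 4 bp
  [128,138): 10 bp
  [138,153): 15 bp
  [153,159): 6 bp
  [159,181): 22 bp
  [181,185): 4 bp
  [185,210): 25 bp
  [210,215): 5 bp
  [215,219): 4 bp
  [219,238): 19 bp
  [238,243): 5 bp
  [243,246): 3 bp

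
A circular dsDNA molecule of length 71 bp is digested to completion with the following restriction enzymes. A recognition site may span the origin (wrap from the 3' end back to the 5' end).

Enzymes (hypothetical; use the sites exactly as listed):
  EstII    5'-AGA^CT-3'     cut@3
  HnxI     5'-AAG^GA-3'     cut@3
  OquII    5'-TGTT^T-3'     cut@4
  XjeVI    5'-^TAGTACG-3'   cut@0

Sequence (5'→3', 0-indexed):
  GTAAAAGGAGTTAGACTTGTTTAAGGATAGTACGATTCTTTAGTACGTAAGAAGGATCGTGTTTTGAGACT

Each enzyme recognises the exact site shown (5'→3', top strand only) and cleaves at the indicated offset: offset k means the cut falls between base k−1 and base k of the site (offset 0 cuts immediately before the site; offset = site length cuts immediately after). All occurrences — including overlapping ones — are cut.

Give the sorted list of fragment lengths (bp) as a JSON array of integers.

[2,4,6,6,8,9,9,13,14]

Per-enzyme occurrences:
  EstII AGACT/3: at [12, 66] ⇒ [15, 69]
  HnxI AAGGA/3: at [4, 22, 51] ⇒ [7, 25, 54]
  OquII TGTTT/4: at [17, 59] ⇒ [21, 63]
  XjeVI TAGTACG/0: at [27, 40] ⇒ [27, 40]

Pooled cuts: [7, 15, 21, 25, 27, 40, 54, 63, 69]

Fragments:
  7→15: 8 bp
  15→21: 6 bp
  21→25: 4 bp
  25→27: 2 bp
  27→40: 13 bp
  40→54: 14 bp
  54→63: 9 bp
  63→69: 6 bp
  69→7 (wrap): 71-69+7 = 9 bp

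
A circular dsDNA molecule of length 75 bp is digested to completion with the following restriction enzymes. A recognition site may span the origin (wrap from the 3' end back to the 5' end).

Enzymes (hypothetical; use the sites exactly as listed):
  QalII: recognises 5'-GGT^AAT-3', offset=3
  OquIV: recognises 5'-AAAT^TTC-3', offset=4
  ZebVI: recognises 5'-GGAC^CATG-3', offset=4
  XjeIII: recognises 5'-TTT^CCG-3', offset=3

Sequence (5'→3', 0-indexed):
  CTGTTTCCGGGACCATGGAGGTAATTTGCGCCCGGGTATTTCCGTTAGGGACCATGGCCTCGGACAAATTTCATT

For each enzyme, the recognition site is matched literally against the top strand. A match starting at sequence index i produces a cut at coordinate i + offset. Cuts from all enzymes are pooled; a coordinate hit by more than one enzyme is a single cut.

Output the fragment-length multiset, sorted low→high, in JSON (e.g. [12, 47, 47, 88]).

[7,9,11,12,17,19]

Site scan:
  QalII (GGTAAT, off=3): starts [19] → cuts [22]
  OquIV (AAATTTC, off=4): starts [65] → cuts [69]
  ZebVI (GGACCATG, off=4): starts [9, 48] → cuts [13, 52]
  XjeIII (TTTCCG, off=3): starts [3, 38] → cuts [6, 41]

All cut coordinates (distinct, sorted): [6, 13, 22, 41, 52, 69]

Fragment lengths:
  6→13: 7 bp
  13→22: 9 bp
  22→41: 19 bp
  41→52: 11 bp
  52→69: 17 bp
  69→6 (wrap): 75-69+6 = 12 bp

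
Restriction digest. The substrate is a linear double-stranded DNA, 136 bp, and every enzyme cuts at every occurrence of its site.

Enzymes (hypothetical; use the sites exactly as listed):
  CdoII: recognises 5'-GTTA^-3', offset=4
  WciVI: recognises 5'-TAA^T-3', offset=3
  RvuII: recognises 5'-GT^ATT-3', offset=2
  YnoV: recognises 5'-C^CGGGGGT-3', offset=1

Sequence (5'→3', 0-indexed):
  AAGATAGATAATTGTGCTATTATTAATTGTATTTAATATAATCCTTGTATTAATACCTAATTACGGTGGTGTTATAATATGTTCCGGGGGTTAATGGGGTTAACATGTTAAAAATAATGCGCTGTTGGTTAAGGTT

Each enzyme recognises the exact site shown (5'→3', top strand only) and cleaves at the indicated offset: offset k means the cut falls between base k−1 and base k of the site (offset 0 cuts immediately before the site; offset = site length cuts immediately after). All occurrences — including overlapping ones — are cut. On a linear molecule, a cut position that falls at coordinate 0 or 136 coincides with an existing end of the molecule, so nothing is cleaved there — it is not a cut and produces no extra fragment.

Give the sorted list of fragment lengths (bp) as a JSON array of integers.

Per-enzyme occurrences:
  CdoII GTTA/4: at [70, 89, 98, 106, 127] ⇒ [74, 93, 102, 110, 131]
  WciVI TAAT/3: at [8, 23, 33, 38, 50, 57, 74, 91, 114] ⇒ [11, 26, 36, 41, 53, 60, 77, 94, 117]
  RvuII GTATT/2: at [28, 46] ⇒ [30, 48]
  YnoV CCGGGGGT/1: at [83] ⇒ [84]

Pooled cuts: [11, 26, 30, 36, 41, 48, 53, 60, 74, 77, 84, 93, 94, 102, 110, 117, 131]

Fragments:
  [0,11): 11 bp
  [11,26): 15 bp
  [26,30): 4 bp
  [30,36): 6 bp
  [36,41): 5 bp
  [41,48): 7 bp
  [48,53): 5 bp
  [53,60): 7 bp
  [60,74): 14 bp
  [74,77): 3 bp
  [77,84): 7 bp
  [84,93): 9 bp
  [93,94): 1 bp
  [94,102): 8 bp
  [102,110): 8 bp
  [110,117): 7 bp
  [117,131): 14 bp
  [131,136): 5 bp

[1,3,4,5,5,5,6,7,7,7,7,8,8,9,11,14,14,15]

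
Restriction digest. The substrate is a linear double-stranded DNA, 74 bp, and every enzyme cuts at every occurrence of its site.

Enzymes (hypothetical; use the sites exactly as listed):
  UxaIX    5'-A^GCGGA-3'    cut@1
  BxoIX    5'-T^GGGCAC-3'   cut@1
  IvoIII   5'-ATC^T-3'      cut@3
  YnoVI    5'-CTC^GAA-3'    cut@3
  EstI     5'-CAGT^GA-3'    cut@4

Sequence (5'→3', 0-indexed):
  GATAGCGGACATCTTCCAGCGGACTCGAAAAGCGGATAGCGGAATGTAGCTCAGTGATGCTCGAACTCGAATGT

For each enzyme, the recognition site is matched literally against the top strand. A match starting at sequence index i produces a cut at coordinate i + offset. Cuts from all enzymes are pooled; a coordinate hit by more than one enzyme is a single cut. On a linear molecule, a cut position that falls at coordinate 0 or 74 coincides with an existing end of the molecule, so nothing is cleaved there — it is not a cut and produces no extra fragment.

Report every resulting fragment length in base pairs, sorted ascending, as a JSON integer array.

Per-enzyme occurrences:
  UxaIX AGCGGA/1: at [3, 17, 30, 37] ⇒ [4, 18, 31, 38]
  BxoIX (TGGGCAC, off=1): no sites
  IvoIII ATCT/3: at [10] ⇒ [13]
  YnoVI CTCGAA/3: at [23, 59, 65] ⇒ [26, 62, 68]
  EstI CAGTGA/4: at [51] ⇒ [55]

All cut coordinates (distinct, sorted): [4, 13, 18, 26, 31, 38, 55, 62, 68]

Fragments:
  [0,4): 4 bp
  [4,13): 9 bp
  [13,18): 5 bp
  [18,26): 8 bp
  [26,31): 5 bp
  [31,38): 7 bp
  [38,55): 17 bp
  [55,62): 7 bp
  [62,68): 6 bp
  [68,74): 6 bp

[4,5,5,6,6,7,7,8,9,17]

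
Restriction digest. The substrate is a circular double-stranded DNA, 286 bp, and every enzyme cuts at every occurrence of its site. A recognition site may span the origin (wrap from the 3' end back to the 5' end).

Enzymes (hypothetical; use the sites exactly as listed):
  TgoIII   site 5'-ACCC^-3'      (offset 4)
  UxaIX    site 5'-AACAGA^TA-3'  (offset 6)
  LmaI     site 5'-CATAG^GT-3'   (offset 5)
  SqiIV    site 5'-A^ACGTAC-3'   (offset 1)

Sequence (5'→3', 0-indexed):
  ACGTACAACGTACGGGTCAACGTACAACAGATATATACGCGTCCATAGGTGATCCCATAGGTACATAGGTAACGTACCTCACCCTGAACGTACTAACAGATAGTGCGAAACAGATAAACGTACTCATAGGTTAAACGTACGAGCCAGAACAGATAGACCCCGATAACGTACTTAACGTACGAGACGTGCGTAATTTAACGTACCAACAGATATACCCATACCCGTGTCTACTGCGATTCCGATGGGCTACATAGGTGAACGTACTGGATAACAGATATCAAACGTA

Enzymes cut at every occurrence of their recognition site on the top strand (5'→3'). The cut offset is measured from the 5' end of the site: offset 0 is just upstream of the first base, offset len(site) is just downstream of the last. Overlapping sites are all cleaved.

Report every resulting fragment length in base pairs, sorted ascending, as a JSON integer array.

Per-enzyme occurrences:
  TgoIII (ACCC, off=4): starts [80, 156, 213, 219] → cuts [84, 160, 217, 223]
  UxaIX (AACAGATA, off=6): starts [25, 94, 108, 147, 204, 269] → cuts [31, 100, 114, 153, 210, 275]
  LmaI (CATAGGT, off=5): starts [43, 55, 63, 124, 249] → cuts [48, 60, 68, 129, 254]
  SqiIV (AACGTAC, off=1): starts [6, 18, 70, 86, 116, 133, 164, 173, 196, 257, 285] → cuts [0, 7, 19, 71, 87, 117, 134, 165, 174, 197, 258]

Pooled cuts: [0, 7, 19, 31, 48, 60, 68, 71, 84, 87, 100, 114, 117, 129, 134, 153, 160, 165, 174, 197, 210, 217, 223, 254, 258, 275]

Fragments:
  0→7: 7 bp
  7→19: 12 bp
  19→31: 12 bp
  31→48: 17 bp
  48→60: 12 bp
  60→68: 8 bp
  68→71: 3 bp
  71→84: 13 bp
  84→87: 3 bp
  87→100: 13 bp
  100→114: 14 bp
  114→117: 3 bp
  117→129: 12 bp
  129→134: 5 bp
  134→153: 19 bp
  153→160: 7 bp
  160→165: 5 bp
  165→174: 9 bp
  174→197: 23 bp
  197→210: 13 bp
  210→217: 7 bp
  217→223: 6 bp
  223→254: 31 bp
  254→258: 4 bp
  258→275: 17 bp
  275→0 (wrap): 286-275+0 = 11 bp

[3,3,3,4,5,5,6,7,7,7,8,9,11,12,12,12,12,13,13,13,14,17,17,19,23,31]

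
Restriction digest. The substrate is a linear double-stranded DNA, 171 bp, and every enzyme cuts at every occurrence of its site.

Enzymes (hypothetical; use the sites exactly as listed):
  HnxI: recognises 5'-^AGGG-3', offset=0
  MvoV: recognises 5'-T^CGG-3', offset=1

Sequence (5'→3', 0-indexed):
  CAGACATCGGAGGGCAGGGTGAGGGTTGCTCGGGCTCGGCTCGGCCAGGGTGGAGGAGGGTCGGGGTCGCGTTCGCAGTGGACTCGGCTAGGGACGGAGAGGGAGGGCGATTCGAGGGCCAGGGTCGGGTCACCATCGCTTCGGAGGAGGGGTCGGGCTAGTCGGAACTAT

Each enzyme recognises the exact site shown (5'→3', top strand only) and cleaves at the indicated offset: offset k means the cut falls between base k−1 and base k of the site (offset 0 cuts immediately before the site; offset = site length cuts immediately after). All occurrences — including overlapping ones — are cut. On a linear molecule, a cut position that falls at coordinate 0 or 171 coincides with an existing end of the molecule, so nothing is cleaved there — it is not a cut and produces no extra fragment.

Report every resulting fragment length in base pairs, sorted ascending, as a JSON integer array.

Per-enzyme occurrences:
  HnxI (AGGG, off=0): starts [10, 15, 21, 46, 56, 89, 99, 103, 114, 120, 147] → cuts [10, 15, 21, 46, 56, 89, 99, 103, 114, 120, 147]
  MvoV (TCGG, off=1): starts [6, 29, 35, 40, 60, 83, 124, 140, 152, 161] → cuts [7, 30, 36, 41, 61, 84, 125, 141, 153, 162]

Pooled cuts: [7, 10, 15, 21, 30, 36, 41, 46, 56, 61, 84, 89, 99, 103, 114, 120, 125, 141, 147, 153, 162]

Fragment lengths:
  [0,7): 7 bp
  [7,10): 3 bp
  [10,15): 5 bp
  [15,21): 6 bp
  [21,30): 9 bp
  [30,36): 6 bp
  [36,41): 5 bp
  [41,46): 5 bp
  [46,56): 10 bp
  [56,61): 5 bp
  [61,84): 23 bp
  [84,89): 5 bp
  [89,99): 10 bp
  [99,103): 4 bp
  [103,114): 11 bp
  [114,120): 6 bp
  [120,125): 5 bp
  [125,141): 16 bp
  [141,147): 6 bp
  [147,153): 6 bp
  [153,162): 9 bp
  [162,171): 9 bp

[3,4,5,5,5,5,5,5,6,6,6,6,6,7,9,9,9,10,10,11,16,23]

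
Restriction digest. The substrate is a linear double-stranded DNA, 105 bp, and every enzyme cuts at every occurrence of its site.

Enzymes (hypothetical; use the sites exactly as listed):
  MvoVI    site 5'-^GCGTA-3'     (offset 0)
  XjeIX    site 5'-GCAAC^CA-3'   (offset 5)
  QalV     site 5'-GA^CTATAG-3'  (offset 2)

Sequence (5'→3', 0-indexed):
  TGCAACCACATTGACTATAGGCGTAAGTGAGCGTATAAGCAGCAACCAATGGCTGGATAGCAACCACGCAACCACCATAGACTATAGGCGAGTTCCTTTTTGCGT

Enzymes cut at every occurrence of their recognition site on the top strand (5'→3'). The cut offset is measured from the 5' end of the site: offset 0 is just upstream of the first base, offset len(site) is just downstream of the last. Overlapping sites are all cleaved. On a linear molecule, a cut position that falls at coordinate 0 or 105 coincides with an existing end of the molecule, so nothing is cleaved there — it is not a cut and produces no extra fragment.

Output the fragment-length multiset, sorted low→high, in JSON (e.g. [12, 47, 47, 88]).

Site scan:
  MvoVI (GCGTA, off=0): starts [20, 30] → cuts [20, 30]
  XjeIX (GCAACCA, off=5): starts [1, 41, 59, 67] → cuts [6, 46, 64, 72]
  QalV (GACTATAG, off=2): starts [12, 79] → cuts [14, 81]

Pooled cuts: [6, 14, 20, 30, 46, 64, 72, 81]

Fragment lengths:
  [0,6): 6 bp
  [6,14): 8 bp
  [14,20): 6 bp
  [20,30): 10 bp
  [30,46): 16 bp
  [46,64): 18 bp
  [64,72): 8 bp
  [72,81): 9 bp
  [81,105): 24 bp

[6,6,8,8,9,10,16,18,24]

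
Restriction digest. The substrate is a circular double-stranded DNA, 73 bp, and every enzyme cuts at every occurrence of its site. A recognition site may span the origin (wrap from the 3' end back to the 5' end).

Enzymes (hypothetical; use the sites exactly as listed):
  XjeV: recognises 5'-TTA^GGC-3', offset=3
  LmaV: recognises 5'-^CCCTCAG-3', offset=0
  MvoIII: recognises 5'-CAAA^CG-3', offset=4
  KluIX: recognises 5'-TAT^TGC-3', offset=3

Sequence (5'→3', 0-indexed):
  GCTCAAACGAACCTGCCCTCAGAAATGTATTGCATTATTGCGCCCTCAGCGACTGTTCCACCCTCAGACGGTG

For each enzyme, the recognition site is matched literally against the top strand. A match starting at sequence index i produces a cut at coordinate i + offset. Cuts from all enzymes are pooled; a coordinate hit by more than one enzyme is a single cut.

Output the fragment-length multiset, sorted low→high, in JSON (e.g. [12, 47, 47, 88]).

Per-enzyme occurrences:
  XjeV (TTAGGC, off=3): no sites
  LmaV CCCTCAG/0: at [15, 42, 60] ⇒ [15, 42, 60]
  MvoIII CAAACG/4: at [3] ⇒ [7]
  KluIX TATTGC/3: at [27, 35] ⇒ [30, 38]

Pooled cuts: [7, 15, 30, 38, 42, 60]

Fragment lengths:
  7→15: 8 bp
  15→30: 15 bp
  30→38: 8 bp
  38→42: 4 bp
  42→60: 18 bp
  60→7 (wrap): 73-60+7 = 20 bp

[4,8,8,15,18,20]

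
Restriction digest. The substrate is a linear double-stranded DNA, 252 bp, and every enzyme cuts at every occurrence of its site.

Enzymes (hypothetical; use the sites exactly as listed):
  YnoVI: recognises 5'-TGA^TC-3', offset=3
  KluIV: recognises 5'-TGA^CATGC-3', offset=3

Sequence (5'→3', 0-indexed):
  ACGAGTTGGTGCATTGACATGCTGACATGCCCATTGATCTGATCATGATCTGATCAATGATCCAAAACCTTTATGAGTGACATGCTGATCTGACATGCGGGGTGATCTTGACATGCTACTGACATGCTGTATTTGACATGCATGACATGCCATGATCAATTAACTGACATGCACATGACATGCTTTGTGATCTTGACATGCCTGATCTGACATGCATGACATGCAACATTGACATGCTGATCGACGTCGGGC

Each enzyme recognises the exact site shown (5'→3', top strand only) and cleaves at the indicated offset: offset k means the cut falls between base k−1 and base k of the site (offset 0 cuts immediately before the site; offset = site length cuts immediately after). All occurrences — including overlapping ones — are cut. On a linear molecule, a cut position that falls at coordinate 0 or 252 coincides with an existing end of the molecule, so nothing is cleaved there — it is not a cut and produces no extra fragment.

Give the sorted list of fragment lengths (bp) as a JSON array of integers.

[5,5,5,5,6,6,6,7,8,8,8,9,9,9,10,11,11,12,12,12,12,12,13,14,17,20]

Site scan:
  YnoVI (TGATC, off=3): starts [34, 39, 45, 50, 57, 85, 102, 152, 187, 202, 237] → cuts [37, 42, 48, 53, 60, 88, 105, 155, 190, 205, 240]
  KluIV (TGACATGC, off=3): starts [14, 22, 77, 90, 108, 119, 133, 142, 164, 175, 193, 207, 216, 229] → cuts [17, 25, 80, 93, 111, 122, 136, 145, 167, 178, 196, 210, 219, 232]

Pooled cuts: [17, 25, 37, 42, 48, 53, 60, 80, 88, 93, 105, 111, 122, 136, 145, 155, 167, 178, 190, 196, 205, 210, 219, 232, 240]

Fragment lengths:
  [0,17): 17 bp
  [17,25): 8 bp
  [25,37): 12 bp
  [37,42): 5 bp
  [42,48): 6 bp
  [48,53): 5 bp
  [53,60): 7 bp
  [60,80): 20 bp
  [80,88): 8 bp
  [88,93): 5 bp
  [93,105): 12 bp
  [105,111): 6 bp
  [111,122): 11 bp
  [122,136): 14 bp
  [136,145): 9 bp
  [145,155): 10 bp
  [155,167): 12 bp
  [167,178): 11 bp
  [178,190): 12 bp
  [190,196): 6 bp
  [196,205): 9 bp
  [205,210): 5 bp
  [210,219): 9 bp
  [219,232): 13 bp
  [232,240): 8 bp
  [240,252): 12 bp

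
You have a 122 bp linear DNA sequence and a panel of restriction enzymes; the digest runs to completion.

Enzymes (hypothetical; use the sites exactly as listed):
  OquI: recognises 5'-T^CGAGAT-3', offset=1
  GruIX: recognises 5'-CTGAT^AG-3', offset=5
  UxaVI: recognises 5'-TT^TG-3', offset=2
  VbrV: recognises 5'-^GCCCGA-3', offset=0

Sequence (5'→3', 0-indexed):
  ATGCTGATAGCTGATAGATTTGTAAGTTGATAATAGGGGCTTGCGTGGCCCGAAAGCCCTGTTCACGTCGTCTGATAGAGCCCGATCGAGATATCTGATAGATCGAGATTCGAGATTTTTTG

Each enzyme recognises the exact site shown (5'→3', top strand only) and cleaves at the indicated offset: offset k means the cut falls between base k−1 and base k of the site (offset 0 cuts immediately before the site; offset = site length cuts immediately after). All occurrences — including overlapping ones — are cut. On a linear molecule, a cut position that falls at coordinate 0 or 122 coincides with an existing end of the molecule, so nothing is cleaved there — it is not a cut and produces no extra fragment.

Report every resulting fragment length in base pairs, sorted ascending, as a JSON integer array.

[2,3,4,5,7,7,7,8,10,13,27,29]

Site scan:
  OquI (TCGAGAT, off=1): starts [85, 102, 109] → cuts [86, 103, 110]
  GruIX (CTGATAG, off=5): starts [3, 10, 71, 94] → cuts [8, 15, 76, 99]
  UxaVI (TTTG, off=2): starts [18, 118] → cuts [20, 120]
  VbrV (GCCCGA, off=0): starts [47, 79] → cuts [47, 79]

Pooled cuts: [8, 15, 20, 47, 76, 79, 86, 99, 103, 110, 120]

Fragments:
  [0,8): 8 bp
  [8,15): 7 bp
  [15,20): 5 bp
  [20,47): 27 bp
  [47,76): 29 bp
  [76,79): 3 bp
  [79,86): 7 bp
  [86,99): 13 bp
  [99,103): 4 bp
  [103,110): 7 bp
  [110,120): 10 bp
  [120,122): 2 bp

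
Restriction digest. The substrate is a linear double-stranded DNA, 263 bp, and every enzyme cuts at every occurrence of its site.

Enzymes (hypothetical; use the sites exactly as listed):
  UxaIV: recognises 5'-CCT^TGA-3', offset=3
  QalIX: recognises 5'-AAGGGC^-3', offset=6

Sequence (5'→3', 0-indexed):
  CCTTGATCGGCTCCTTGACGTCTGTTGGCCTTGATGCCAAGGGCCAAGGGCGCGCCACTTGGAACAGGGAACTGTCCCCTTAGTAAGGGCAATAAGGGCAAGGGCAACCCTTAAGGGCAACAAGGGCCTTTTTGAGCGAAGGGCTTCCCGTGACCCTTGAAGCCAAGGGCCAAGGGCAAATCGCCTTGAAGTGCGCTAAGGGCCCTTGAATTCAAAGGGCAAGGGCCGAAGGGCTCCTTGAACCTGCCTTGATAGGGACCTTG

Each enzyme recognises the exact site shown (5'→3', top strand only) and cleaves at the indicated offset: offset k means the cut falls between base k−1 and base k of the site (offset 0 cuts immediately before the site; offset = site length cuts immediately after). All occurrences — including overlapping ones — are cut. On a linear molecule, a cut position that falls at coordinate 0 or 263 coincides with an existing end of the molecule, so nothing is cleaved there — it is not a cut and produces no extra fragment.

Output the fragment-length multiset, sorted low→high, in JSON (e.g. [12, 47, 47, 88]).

[3,3,4,6,6,7,7,8,9,9,9,11,12,13,13,13,13,14,14,16,17,17,39]

Per-enzyme occurrences:
  UxaIV CCTTGA/3: at [0, 12, 28, 154, 183, 203, 235, 246] ⇒ [3, 15, 31, 157, 186, 206, 238, 249]
  QalIX AAGGGC/6: at [38, 45, 84, 93, 99, 112, 121, 138, 164, 171, 197, 214, 220, 228] ⇒ [44, 51, 90, 99, 105, 118, 127, 144, 170, 177, 203, 220, 226, 234]

Pooled cuts: [3, 15, 31, 44, 51, 90, 99, 105, 118, 127, 144, 157, 170, 177, 186, 203, 206, 220, 226, 234, 238, 249]

Fragments:
  [0,3): 3 bp
  [3,15): 12 bp
  [15,31): 16 bp
  [31,44): 13 bp
  [44,51): 7 bp
  [51,90): 39 bp
  [90,99): 9 bp
  [99,105): 6 bp
  [105,118): 13 bp
  [118,127): 9 bp
  [127,144): 17 bp
  [144,157): 13 bp
  [157,170): 13 bp
  [170,177): 7 bp
  [177,186): 9 bp
  [186,203): 17 bp
  [203,206): 3 bp
  [206,220): 14 bp
  [220,226): 6 bp
  [226,234): 8 bp
  [234,238): 4 bp
  [238,249): 11 bp
  [249,263): 14 bp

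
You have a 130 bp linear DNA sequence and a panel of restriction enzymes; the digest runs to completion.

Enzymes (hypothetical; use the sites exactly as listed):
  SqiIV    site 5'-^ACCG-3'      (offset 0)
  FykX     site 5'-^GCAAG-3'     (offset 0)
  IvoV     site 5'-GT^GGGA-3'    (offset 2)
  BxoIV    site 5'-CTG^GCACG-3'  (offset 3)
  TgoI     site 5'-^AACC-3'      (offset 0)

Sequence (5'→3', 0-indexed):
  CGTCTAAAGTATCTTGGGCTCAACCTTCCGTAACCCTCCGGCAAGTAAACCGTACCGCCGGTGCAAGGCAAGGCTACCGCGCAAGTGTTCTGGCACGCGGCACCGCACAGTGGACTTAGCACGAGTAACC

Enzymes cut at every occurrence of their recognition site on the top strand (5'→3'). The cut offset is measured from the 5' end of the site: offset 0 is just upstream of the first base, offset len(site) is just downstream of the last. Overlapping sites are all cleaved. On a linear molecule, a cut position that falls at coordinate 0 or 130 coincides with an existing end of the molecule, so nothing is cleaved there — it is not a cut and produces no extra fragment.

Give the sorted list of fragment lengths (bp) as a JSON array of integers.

Scan for sites:
  SqiIV (ACCG, off=0): starts [48, 53, 75, 101] → cuts [48, 53, 75, 101]
  FykX (GCAAG, off=0): starts [40, 62, 67, 80] → cuts [40, 62, 67, 80]
  IvoV (GTGGGA, off=2): no sites
  BxoIV (CTGGCACG, off=3): starts [89] → cuts [92]
  TgoI (AACC, off=0): starts [21, 31, 47, 126] → cuts [21, 31, 47, 126]

All cut coordinates (distinct, sorted): [21, 31, 40, 47, 48, 53, 62, 67, 75, 80, 92, 101, 126]

Fragment lengths:
  [0,21): 21 bp
  [21,31): 10 bp
  [31,40): 9 bp
  [40,47): 7 bp
  [47,48): 1 bp
  [48,53): 5 bp
  [53,62): 9 bp
  [62,67): 5 bp
  [67,75): 8 bp
  [75,80): 5 bp
  [80,92): 12 bp
  [92,101): 9 bp
  [101,126): 25 bp
  [126,130): 4 bp

[1,4,5,5,5,7,8,9,9,9,10,12,21,25]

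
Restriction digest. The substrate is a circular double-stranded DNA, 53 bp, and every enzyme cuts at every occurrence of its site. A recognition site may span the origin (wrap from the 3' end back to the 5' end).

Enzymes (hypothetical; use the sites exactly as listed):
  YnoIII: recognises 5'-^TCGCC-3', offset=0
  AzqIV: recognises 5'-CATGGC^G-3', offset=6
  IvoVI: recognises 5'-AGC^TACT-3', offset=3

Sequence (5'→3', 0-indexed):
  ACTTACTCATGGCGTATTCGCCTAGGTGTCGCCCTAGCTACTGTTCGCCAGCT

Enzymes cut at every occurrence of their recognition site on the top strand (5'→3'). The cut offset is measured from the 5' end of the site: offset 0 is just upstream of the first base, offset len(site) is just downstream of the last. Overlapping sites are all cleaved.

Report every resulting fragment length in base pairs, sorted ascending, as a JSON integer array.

[4,6,8,10,11,14]

Per-enzyme occurrences:
  YnoIII (TCGCC, off=0): starts [17, 28, 44] → cuts [17, 28, 44]
  AzqIV (CATGGCG, off=6): starts [7] → cuts [13]
  IvoVI (AGCTACT, off=3): starts [35, 49] → cuts [38, 52]

Pooled cuts: [13, 17, 28, 38, 44, 52]

Fragments:
  13→17: 4 bp
  17→28: 11 bp
  28→38: 10 bp
  38→44: 6 bp
  44→52: 8 bp
  52→13 (wrap): 53-52+13 = 14 bp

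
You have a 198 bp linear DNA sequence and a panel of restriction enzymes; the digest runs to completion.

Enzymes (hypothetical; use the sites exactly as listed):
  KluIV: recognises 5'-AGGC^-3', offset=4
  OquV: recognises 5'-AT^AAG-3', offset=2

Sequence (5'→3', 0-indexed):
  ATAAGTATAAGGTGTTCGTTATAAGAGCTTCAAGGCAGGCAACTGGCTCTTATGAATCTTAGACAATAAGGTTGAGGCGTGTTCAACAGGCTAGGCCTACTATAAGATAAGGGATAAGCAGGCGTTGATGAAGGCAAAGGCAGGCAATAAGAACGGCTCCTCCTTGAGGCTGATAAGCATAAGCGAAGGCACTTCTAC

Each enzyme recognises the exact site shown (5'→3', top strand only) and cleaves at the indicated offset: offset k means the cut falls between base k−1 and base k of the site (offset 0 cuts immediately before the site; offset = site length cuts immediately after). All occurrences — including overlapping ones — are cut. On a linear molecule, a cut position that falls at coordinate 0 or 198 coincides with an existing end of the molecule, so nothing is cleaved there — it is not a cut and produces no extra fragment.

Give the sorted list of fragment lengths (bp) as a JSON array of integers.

[2,3,4,4,4,5,5,6,6,6,7,7,8,8,10,11,12,13,14,14,22,27]

Per-enzyme occurrences:
  KluIV (AGGC, off=4): starts [32, 36, 74, 87, 92, 119, 131, 137, 141, 166, 186] → cuts [36, 40, 78, 91, 96, 123, 135, 141, 145, 170, 190]
  OquV (ATAAG, off=2): starts [0, 6, 20, 65, 101, 106, 113, 146, 172, 178] → cuts [2, 8, 22, 67, 103, 108, 115, 148, 174, 180]

Pooled cuts: [2, 8, 22, 36, 40, 67, 78, 91, 96, 103, 108, 115, 123, 135, 141, 145, 148, 170, 174, 180, 190]

Fragments:
  [0,2): 2 bp
  [2,8): 6 bp
  [8,22): 14 bp
  [22,36): 14 bp
  [36,40): 4 bp
  [40,67): 27 bp
  [67,78): 11 bp
  [78,91): 13 bp
  [91,96): 5 bp
  [96,103): 7 bp
  [103,108): 5 bp
  [108,115): 7 bp
  [115,123): 8 bp
  [123,135): 12 bp
  [135,141): 6 bp
  [141,145): 4 bp
  [145,148): 3 bp
  [148,170): 22 bp
  [170,174): 4 bp
  [174,180): 6 bp
  [180,190): 10 bp
  [190,198): 8 bp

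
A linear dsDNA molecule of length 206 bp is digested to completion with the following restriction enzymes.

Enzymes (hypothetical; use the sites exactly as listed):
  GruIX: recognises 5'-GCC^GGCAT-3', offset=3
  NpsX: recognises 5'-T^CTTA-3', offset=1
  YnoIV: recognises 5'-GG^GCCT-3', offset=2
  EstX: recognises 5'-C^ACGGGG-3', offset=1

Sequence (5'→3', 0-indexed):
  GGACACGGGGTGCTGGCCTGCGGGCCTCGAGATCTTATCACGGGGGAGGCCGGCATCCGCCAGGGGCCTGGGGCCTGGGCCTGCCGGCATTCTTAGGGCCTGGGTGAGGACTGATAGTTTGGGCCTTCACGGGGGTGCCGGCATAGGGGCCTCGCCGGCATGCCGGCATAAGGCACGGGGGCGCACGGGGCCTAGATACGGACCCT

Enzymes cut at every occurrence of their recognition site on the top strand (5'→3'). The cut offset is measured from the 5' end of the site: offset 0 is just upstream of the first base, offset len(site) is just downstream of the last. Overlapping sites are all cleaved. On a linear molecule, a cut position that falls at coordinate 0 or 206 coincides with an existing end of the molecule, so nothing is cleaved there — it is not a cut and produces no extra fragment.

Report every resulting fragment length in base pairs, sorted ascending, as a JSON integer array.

[4,5,6,6,6,6,6,7,7,8,8,9,10,10,10,11,12,14,17,19,25]

Scan for sites:
  GruIX GCCGGCAT/3: at [48, 82, 136, 153, 161] ⇒ [51, 85, 139, 156, 164]
  NpsX TCTTA/1: at [32, 90] ⇒ [33, 91]
  YnoIV GGGCCT/2: at [21, 63, 70, 76, 95, 120, 146, 187] ⇒ [23, 65, 72, 78, 97, 122, 148, 189]
  EstX CACGGGG/1: at [3, 38, 127, 173, 183] ⇒ [4, 39, 128, 174, 184]

All cut coordinates (distinct, sorted): [4, 23, 33, 39, 51, 65, 72, 78, 85, 91, 97, 122, 128, 139, 148, 156, 164, 174, 184, 189]

Fragments:
  [0,4): 4 bp
  [4,23): 19 bp
  [23,33): 10 bp
  [33,39): 6 bp
  [39,51): 12 bp
  [51,65): 14 bp
  [65,72): 7 bp
  [72,78): 6 bp
  [78,85): 7 bp
  [85,91): 6 bp
  [91,97): 6 bp
  [97,122): 25 bp
  [122,128): 6 bp
  [128,139): 11 bp
  [139,148): 9 bp
  [148,156): 8 bp
  [156,164): 8 bp
  [164,174): 10 bp
  [174,184): 10 bp
  [184,189): 5 bp
  [189,206): 17 bp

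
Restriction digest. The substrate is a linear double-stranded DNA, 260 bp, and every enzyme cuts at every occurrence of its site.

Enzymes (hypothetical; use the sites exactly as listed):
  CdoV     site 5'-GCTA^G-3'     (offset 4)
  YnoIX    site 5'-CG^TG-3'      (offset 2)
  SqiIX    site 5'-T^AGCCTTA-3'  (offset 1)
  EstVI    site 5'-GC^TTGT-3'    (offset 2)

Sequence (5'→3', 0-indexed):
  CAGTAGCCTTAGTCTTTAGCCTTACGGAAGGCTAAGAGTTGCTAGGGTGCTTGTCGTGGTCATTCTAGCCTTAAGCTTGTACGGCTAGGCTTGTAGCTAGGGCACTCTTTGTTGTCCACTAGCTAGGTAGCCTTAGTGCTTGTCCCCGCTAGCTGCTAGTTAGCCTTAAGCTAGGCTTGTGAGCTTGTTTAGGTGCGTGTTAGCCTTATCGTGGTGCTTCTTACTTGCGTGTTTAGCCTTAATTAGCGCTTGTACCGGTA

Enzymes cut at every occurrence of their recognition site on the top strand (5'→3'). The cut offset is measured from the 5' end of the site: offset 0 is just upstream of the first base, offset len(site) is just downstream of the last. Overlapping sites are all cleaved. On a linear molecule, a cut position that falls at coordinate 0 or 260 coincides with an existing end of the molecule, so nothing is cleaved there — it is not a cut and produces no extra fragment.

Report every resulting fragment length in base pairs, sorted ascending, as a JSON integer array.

Site scan:
  CdoV GCTAG/4: at [40, 83, 95, 121, 147, 154, 169] ⇒ [44, 87, 99, 125, 151, 158, 173]
  YnoIX CGTG/2: at [54, 195, 209, 227] ⇒ [56, 197, 211, 229]
  SqiIX TAGCCTTA/1: at [3, 16, 65, 127, 160, 200, 233] ⇒ [4, 17, 66, 128, 161, 201, 234]
  EstVI GCTTGT/2: at [48, 74, 88, 137, 174, 182, 247] ⇒ [50, 76, 90, 139, 176, 184, 249]

Pooled cuts: [4, 17, 44, 50, 56, 66, 76, 87, 90, 99, 125, 128, 139, 151, 158, 161, 173, 176, 184, 197, 201, 211, 229, 234, 249]

Fragment lengths:
  [0,4): 4 bp
  [4,17): 13 bp
  [17,44): 27 bp
  [44,50): 6 bp
  [50,56): 6 bp
  [56,66): 10 bp
  [66,76): 10 bp
  [76,87): 11 bp
  [87,90): 3 bp
  [90,99): 9 bp
  [99,125): 26 bp
  [125,128): 3 bp
  [128,139): 11 bp
  [139,151): 12 bp
  [151,158): 7 bp
  [158,161): 3 bp
  [161,173): 12 bp
  [173,176): 3 bp
  [176,184): 8 bp
  [184,197): 13 bp
  [197,201): 4 bp
  [201,211): 10 bp
  [211,229): 18 bp
  [229,234): 5 bp
  [234,249): 15 bp
  [249,260): 11 bp

[3,3,3,3,4,4,5,6,6,7,8,9,10,10,10,11,11,11,12,12,13,13,15,18,26,27]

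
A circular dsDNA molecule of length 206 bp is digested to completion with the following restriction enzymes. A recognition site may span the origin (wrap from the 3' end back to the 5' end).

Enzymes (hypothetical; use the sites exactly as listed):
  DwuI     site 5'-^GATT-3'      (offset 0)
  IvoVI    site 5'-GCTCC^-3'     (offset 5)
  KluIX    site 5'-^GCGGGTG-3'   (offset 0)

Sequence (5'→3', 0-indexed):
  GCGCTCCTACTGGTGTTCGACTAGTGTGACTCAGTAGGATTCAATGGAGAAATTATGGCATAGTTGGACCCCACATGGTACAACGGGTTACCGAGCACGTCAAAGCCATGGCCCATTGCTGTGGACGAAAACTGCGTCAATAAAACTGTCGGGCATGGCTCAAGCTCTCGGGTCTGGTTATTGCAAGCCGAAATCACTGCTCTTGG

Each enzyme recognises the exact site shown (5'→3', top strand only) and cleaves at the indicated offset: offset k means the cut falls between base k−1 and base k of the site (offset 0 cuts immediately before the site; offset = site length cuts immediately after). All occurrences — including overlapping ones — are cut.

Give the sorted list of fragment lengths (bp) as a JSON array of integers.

[30,176]

Site scan:
  DwuI GATT/0: at [37] ⇒ [37]
  IvoVI GCTCC/5: at [2] ⇒ [7]
  KluIX (GCGGGTG, off=0): no sites

Pooled cuts: [7, 37]

Fragments:
  7→37: 30 bp
  37→7 (wrap): 206-37+7 = 176 bp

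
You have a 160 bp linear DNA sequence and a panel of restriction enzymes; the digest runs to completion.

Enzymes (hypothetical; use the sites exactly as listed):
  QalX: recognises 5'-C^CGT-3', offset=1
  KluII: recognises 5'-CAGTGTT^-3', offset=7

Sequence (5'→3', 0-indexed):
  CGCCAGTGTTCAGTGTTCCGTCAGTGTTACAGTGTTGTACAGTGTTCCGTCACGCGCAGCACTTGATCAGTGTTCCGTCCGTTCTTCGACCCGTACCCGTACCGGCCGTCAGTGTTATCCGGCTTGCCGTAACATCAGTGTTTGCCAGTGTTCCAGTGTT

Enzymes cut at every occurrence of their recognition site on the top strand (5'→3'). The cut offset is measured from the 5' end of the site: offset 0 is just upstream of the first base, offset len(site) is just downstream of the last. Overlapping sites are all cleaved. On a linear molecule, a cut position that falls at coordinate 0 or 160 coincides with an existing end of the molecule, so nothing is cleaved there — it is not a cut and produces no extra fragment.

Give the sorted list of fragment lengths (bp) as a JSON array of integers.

Per-enzyme occurrences:
  QalX (CCGT, off=1): starts [17, 46, 74, 78, 90, 96, 105, 126] → cuts [18, 47, 75, 79, 91, 97, 106, 127]
  KluII (CAGTGTT, off=7): starts [3, 10, 21, 29, 39, 67, 109, 135, 145, 153] → cuts [10, 17, 28, 36, 46, 74, 116, 142, 152] (position 160 is a terminus of the linear molecule — no cut)

Pooled cuts: [10, 17, 18, 28, 36, 46, 47, 74, 75, 79, 91, 97, 106, 116, 127, 142, 152]

Fragment lengths:
  [0,10): 10 bp
  [10,17): 7 bp
  [17,18): 1 bp
  [18,28): 10 bp
  [28,36): 8 bp
  [36,46): 10 bp
  [46,47): 1 bp
  [47,74): 27 bp
  [74,75): 1 bp
  [75,79): 4 bp
  [79,91): 12 bp
  [91,97): 6 bp
  [97,106): 9 bp
  [106,116): 10 bp
  [116,127): 11 bp
  [127,142): 15 bp
  [142,152): 10 bp
  [152,160): 8 bp

[1,1,1,4,6,7,8,8,9,10,10,10,10,10,11,12,15,27]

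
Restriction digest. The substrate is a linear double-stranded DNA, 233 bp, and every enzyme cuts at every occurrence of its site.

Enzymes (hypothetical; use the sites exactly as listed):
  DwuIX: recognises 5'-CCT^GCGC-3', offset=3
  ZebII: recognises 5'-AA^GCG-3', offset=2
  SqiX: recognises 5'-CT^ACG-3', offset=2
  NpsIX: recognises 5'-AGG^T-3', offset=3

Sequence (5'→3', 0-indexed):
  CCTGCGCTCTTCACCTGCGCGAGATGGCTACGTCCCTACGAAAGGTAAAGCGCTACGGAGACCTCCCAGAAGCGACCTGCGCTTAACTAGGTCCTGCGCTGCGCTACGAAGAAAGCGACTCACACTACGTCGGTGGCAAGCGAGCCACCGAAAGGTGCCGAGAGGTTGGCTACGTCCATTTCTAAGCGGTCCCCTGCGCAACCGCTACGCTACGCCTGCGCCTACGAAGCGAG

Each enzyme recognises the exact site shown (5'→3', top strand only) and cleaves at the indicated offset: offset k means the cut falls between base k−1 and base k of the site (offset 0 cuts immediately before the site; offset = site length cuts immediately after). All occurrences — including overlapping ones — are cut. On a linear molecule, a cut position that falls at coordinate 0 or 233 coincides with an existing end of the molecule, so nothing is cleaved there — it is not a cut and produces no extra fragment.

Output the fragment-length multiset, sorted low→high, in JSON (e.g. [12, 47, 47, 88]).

Per-enzyme occurrences:
  DwuIX CCTGCGC/3: at [0, 13, 75, 92, 192, 214] ⇒ [3, 16, 78, 95, 195, 217]
  ZebII AAGCG/2: at [47, 69, 112, 137, 183, 226] ⇒ [49, 71, 114, 139, 185, 228]
  SqiX CTACG/2: at [27, 35, 52, 103, 124, 169, 204, 209, 221] ⇒ [29, 37, 54, 105, 126, 171, 206, 211, 223]
  NpsIX AGGT/3: at [42, 88, 152, 162] ⇒ [45, 91, 155, 165]

All cut coordinates (distinct, sorted): [3, 16, 29, 37, 45, 49, 54, 71, 78, 91, 95, 105, 114, 126, 139, 155, 165, 171, 185, 195, 206, 211, 217, 223, 228]

Fragment lengths:
  [0,3): 3 bp
  [3,16): 13 bp
  [16,29): 13 bp
  [29,37): 8 bp
  [37,45): 8 bp
  [45,49): 4 bp
  [49,54): 5 bp
  [54,71): 17 bp
  [71,78): 7 bp
  [78,91): 13 bp
  [91,95): 4 bp
  [95,105): 10 bp
  [105,114): 9 bp
  [114,126): 12 bp
  [126,139): 13 bp
  [139,155): 16 bp
  [155,165): 10 bp
  [165,171): 6 bp
  [171,185): 14 bp
  [185,195): 10 bp
  [195,206): 11 bp
  [206,211): 5 bp
  [211,217): 6 bp
  [217,223): 6 bp
  [223,228): 5 bp
  [228,233): 5 bp

[3,4,4,5,5,5,5,6,6,6,7,8,8,9,10,10,10,11,12,13,13,13,13,14,16,17]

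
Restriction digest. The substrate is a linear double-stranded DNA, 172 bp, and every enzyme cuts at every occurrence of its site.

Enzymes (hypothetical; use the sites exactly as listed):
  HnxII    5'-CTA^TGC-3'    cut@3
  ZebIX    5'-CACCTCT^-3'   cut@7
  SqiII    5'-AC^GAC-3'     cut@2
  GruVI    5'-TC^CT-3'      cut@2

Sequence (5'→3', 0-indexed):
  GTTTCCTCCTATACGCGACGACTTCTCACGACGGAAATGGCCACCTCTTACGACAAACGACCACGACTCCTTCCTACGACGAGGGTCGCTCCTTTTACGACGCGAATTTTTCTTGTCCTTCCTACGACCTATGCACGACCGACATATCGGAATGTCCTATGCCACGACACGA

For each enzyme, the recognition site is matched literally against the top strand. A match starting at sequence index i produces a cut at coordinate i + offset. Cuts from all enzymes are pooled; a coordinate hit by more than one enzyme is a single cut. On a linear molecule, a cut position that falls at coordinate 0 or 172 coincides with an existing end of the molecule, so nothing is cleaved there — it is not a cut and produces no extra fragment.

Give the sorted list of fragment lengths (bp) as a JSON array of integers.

Per-enzyme occurrences:
  HnxII (CTATGC, off=3): starts [128, 156] → cuts [131, 159]
  ZebIX (CACCTCT, off=7): starts [41] → cuts [48]
  SqiII (ACGAC, off=2): starts [17, 27, 49, 56, 62, 75, 96, 123, 134, 163] → cuts [19, 29, 51, 58, 64, 77, 98, 125, 136, 165]
  GruVI (TCCT, off=2): starts [3, 6, 67, 71, 89, 115, 119, 154] → cuts [5, 8, 69, 73, 91, 117, 121, 156]

Pooled cuts: [5, 8, 19, 29, 48, 51, 58, 64, 69, 73, 77, 91, 98, 117, 121, 125, 131, 136, 156, 159, 165]

Fragment lengths:
  [0,5): 5 bp
  [5,8): 3 bp
  [8,19): 11 bp
  [19,29): 10 bp
  [29,48): 19 bp
  [48,51): 3 bp
  [51,58): 7 bp
  [58,64): 6 bp
  [64,69): 5 bp
  [69,73): 4 bp
  [73,77): 4 bp
  [77,91): 14 bp
  [91,98): 7 bp
  [98,117): 19 bp
  [117,121): 4 bp
  [121,125): 4 bp
  [125,131): 6 bp
  [131,136): 5 bp
  [136,156): 20 bp
  [156,159): 3 bp
  [159,165): 6 bp
  [165,172): 7 bp

[3,3,3,4,4,4,4,5,5,5,6,6,6,7,7,7,10,11,14,19,19,20]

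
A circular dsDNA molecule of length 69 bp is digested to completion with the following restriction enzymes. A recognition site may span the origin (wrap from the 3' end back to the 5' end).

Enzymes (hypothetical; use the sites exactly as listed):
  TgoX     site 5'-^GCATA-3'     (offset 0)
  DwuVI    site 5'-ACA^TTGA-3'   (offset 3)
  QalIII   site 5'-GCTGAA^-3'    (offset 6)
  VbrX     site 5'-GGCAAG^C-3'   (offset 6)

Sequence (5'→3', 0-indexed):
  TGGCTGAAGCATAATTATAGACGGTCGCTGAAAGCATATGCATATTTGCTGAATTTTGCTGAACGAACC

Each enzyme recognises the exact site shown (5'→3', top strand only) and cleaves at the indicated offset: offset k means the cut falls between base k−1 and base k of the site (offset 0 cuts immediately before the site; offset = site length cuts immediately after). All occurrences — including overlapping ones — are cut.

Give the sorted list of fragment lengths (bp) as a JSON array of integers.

Per-enzyme occurrences:
  TgoX (GCATA, off=0): starts [8, 33, 39] → cuts [8, 33, 39]
  DwuVI (ACATTGA, off=3): no sites
  QalIII (GCTGAA, off=6): starts [2, 26, 47, 57] → cuts [8, 32, 53, 63]
  VbrX (GGCAAGC, off=6): no sites

All cut coordinates (distinct, sorted): [8, 32, 33, 39, 53, 63]

Fragments:
  8→32: 24 bp
  32→33: 1 bp
  33→39: 6 bp
  39→53: 14 bp
  53→63: 10 bp
  63→8 (wrap): 69-63+8 = 14 bp

[1,6,10,14,14,24]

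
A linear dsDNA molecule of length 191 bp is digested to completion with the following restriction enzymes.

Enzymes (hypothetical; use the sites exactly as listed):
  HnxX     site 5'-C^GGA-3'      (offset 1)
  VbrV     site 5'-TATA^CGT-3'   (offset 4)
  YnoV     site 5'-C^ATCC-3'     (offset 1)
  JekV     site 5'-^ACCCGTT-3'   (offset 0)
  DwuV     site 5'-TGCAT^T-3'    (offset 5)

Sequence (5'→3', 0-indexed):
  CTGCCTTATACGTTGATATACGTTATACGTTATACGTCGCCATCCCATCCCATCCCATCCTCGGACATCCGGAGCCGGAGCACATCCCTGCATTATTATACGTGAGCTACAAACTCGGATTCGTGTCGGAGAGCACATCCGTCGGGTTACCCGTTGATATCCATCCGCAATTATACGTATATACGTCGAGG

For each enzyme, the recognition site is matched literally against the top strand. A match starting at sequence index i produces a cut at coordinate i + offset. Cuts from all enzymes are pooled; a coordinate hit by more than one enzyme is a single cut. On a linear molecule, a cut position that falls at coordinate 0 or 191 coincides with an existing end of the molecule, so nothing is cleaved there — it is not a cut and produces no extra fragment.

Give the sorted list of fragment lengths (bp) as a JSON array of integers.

[4,4,5,5,5,6,6,7,7,7,7,7,8,8,9,10,10,10,11,12,13,14,16]

Scan for sites:
  HnxX (CGGA, off=1): starts [61, 69, 75, 115, 126] → cuts [62, 70, 76, 116, 127]
  VbrV (TATACGT, off=4): starts [6, 16, 23, 30, 96, 171, 179] → cuts [10, 20, 27, 34, 100, 175, 183]
  YnoV (CATCC, off=1): starts [40, 45, 50, 55, 65, 82, 135, 161] → cuts [41, 46, 51, 56, 66, 83, 136, 162]
  JekV (ACCCGTT, off=0): starts [148] → cuts [148]
  DwuV (TGCATT, off=5): starts [88] → cuts [93]

Pooled cuts: [10, 20, 27, 34, 41, 46, 51, 56, 62, 66, 70, 76, 83, 93, 100, 116, 127, 136, 148, 162, 175, 183]

Fragment lengths:
  [0,10): 10 bp
  [10,20): 10 bp
  [20,27): 7 bp
  [27,34): 7 bp
  [34,41): 7 bp
  [41,46): 5 bp
  [46,51): 5 bp
  [51,56): 5 bp
  [56,62): 6 bp
  [62,66): 4 bp
  [66,70): 4 bp
  [70,76): 6 bp
  [76,83): 7 bp
  [83,93): 10 bp
  [93,100): 7 bp
  [100,116): 16 bp
  [116,127): 11 bp
  [127,136): 9 bp
  [136,148): 12 bp
  [148,162): 14 bp
  [162,175): 13 bp
  [175,183): 8 bp
  [183,191): 8 bp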